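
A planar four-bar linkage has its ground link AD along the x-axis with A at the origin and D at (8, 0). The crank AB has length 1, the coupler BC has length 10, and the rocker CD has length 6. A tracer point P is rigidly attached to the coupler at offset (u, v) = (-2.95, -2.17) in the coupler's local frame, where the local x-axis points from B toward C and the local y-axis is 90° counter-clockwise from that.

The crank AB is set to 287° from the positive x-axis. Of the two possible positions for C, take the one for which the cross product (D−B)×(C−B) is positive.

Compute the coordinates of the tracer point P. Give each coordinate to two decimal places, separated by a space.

-0.33 -4.57

A=(0,0), D=(8.00,0)
B = A + 1.00·(cos287°, sin287°) = (0.2924, -0.9563)
|BD| = 7.7667
circle(B,10.00) ∩ circle(D,6.00): a=8.0035, h=5.9953
  candidates: C₊=(7.4968,5.9789) cross=46.564; C₋=(8.9732,-5.9206) cross=-46.564
  mode + wants cross > 0 → take C=(7.4968,5.9789) (cross=46.564)
ex = (C−B)/|BC| = (0.7204,0.6935); ey = (-0.6935,0.7204)
P = B + -2.95·ex + -2.17·ey = (-0.3280,-4.5655)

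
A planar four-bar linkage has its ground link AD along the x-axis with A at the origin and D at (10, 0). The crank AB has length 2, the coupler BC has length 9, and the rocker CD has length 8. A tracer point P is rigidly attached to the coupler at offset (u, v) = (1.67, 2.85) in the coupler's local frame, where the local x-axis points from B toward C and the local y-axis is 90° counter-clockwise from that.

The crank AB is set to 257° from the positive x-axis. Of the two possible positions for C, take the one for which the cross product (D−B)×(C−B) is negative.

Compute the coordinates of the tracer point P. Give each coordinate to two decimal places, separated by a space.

2.59 -0.66

A=(0,0), D=(10.00,0)
B = A + 2.00·(cos257°, sin257°) = (-0.4499, -1.9487)
|BD| = 10.6301
circle(B,9.00) ∩ circle(D,8.00): a=6.1146, h=6.6039
  candidates: C₊=(4.3505,5.6642) cross=70.199; C₋=(6.7718,-7.3197) cross=-70.199
  mode - wants cross < 0 → take C=(6.7718,-7.3197) (cross=-70.199)
ex = (C−B)/|BC| = (0.8024,-0.5968); ey = (0.5968,0.8024)
P = B + 1.67·ex + 2.85·ey = (2.5909,-0.6585)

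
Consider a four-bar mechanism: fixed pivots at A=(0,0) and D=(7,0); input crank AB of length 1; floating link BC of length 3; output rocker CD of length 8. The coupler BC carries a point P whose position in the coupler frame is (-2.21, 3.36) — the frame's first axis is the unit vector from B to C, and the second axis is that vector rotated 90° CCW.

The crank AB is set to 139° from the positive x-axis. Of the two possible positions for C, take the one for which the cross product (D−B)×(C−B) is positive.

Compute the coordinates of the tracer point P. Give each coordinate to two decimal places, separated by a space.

A=(0,0), D=(7.00,0)
B = A + 1.00·(cos139°, sin139°) = (-0.7547, 0.6561)
|BD| = 7.7824
circle(B,3.00) ∩ circle(D,8.00): a=0.3576, h=2.9786
  candidates: C₊=(-0.1473,3.5939) cross=23.181; C₋=(-0.6495,-2.3421) cross=-23.181
  mode + wants cross > 0 → take C=(-0.1473,3.5939) (cross=23.181)
ex = (C−B)/|BC| = (0.2025,0.9793); ey = (-0.9793,0.2025)
P = B + -2.21·ex + 3.36·ey = (-4.4926,-0.8279)

-4.49 -0.83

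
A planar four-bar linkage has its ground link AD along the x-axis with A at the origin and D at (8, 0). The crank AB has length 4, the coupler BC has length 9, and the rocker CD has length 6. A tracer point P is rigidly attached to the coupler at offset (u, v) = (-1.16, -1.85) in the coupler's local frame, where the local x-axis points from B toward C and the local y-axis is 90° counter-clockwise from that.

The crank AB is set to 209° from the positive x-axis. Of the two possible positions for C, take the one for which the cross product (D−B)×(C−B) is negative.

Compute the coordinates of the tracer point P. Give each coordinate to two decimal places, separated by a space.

-5.24 -3.25

A=(0,0), D=(8.00,0)
B = A + 4.00·(cos209°, sin209°) = (-3.4985, -1.9392)
|BD| = 11.6609
circle(B,9.00) ∩ circle(D,6.00): a=7.7600, h=4.5588
  candidates: C₊=(3.3953,3.8466) cross=53.160; C₋=(4.9116,-5.1441) cross=-53.160
  mode - wants cross < 0 → take C=(4.9116,-5.1441) (cross=-53.160)
ex = (C−B)/|BC| = (0.9345,-0.3561); ey = (0.3561,0.9345)
P = B + -1.16·ex + -1.85·ey = (-5.2412,-3.2549)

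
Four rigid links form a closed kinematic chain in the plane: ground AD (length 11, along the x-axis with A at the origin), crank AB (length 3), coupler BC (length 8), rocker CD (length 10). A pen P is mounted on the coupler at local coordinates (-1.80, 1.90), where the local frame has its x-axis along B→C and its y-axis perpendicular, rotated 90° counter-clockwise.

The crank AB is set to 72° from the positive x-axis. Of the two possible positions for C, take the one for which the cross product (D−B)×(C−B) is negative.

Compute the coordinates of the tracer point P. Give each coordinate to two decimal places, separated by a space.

A=(0,0), D=(11.00,0)
B = A + 3.00·(cos72°, sin72°) = (0.9271, 2.8532)
|BD| = 10.4692
circle(B,8.00) ∩ circle(D,10.00): a=3.5153, h=7.1863
  candidates: C₊=(6.2678,8.8094) cross=75.235; C₋=(2.3508,-5.0191) cross=-75.235
  mode - wants cross < 0 → take C=(2.3508,-5.0191) (cross=-75.235)
ex = (C−B)/|BC| = (0.1780,-0.9840); ey = (0.9840,0.1780)
P = B + -1.80·ex + 1.90·ey = (2.4764,4.9626)

2.48 4.96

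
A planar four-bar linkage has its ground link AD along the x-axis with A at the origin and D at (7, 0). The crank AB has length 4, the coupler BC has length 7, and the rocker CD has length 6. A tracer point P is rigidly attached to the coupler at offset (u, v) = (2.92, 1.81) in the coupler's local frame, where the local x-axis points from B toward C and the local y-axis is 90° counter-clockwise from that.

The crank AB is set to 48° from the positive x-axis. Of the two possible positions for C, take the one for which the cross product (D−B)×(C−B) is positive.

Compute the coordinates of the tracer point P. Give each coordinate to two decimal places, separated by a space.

4.71 5.74

A=(0,0), D=(7.00,0)
B = A + 4.00·(cos48°, sin48°) = (2.6765, 2.9726)
|BD| = 5.2468
circle(B,7.00) ∩ circle(D,6.00): a=3.8622, h=5.8381
  candidates: C₊=(9.1667,5.5951) cross=30.631; C₋=(2.5515,-4.0263) cross=-30.631
  mode + wants cross > 0 → take C=(9.1667,5.5951) (cross=30.631)
ex = (C−B)/|BC| = (0.9272,0.3746); ey = (-0.3746,0.9272)
P = B + 2.92·ex + 1.81·ey = (4.7057,5.7447)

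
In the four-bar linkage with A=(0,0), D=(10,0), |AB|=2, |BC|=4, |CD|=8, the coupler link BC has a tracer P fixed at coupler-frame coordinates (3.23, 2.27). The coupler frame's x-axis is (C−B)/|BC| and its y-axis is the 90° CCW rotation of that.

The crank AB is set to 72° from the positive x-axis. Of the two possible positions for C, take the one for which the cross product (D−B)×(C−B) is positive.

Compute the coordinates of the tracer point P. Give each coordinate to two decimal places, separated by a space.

A=(0,0), D=(10.00,0)
B = A + 2.00·(cos72°, sin72°) = (0.6180, 1.9021)
|BD| = 9.5728
circle(B,4.00) ∩ circle(D,8.00): a=2.2793, h=3.2870
  candidates: C₊=(3.5050,4.6707) cross=31.466; C₋=(2.1988,-1.7723) cross=-31.466
  mode + wants cross > 0 → take C=(3.5050,4.6707) (cross=31.466)
ex = (C−B)/|BC| = (0.7218,0.6922); ey = (-0.6922,0.7218)
P = B + 3.23·ex + 2.27·ey = (1.3781,5.7761)

1.38 5.78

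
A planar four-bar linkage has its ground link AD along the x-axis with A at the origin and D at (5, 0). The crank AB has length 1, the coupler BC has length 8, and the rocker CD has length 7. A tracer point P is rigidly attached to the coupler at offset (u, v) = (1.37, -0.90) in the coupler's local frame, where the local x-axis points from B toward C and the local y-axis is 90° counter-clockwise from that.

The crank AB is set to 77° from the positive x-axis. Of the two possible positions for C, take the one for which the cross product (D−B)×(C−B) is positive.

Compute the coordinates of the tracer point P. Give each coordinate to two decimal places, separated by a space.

1.81 1.41

A=(0,0), D=(5.00,0)
B = A + 1.00·(cos77°, sin77°) = (0.2250, 0.9744)
|BD| = 4.8734
circle(B,8.00) ∩ circle(D,7.00): a=3.9757, h=6.9422
  candidates: C₊=(5.5083,6.9815) cross=33.832; C₋=(2.7324,-6.6225) cross=-33.832
  mode + wants cross > 0 → take C=(5.5083,6.9815) (cross=33.832)
ex = (C−B)/|BC| = (0.6604,0.7509); ey = (-0.7509,0.6604)
P = B + 1.37·ex + -0.90·ey = (1.8055,1.4087)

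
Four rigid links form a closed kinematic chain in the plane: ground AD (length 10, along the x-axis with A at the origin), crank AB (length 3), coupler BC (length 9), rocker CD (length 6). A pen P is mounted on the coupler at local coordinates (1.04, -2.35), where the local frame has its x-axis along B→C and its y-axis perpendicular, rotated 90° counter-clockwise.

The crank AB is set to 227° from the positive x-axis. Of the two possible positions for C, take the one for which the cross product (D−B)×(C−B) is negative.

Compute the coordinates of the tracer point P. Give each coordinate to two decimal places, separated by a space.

A=(0,0), D=(10.00,0)
B = A + 3.00·(cos227°, sin227°) = (-2.0460, -2.1941)
|BD| = 12.2442
circle(B,9.00) ∩ circle(D,6.00): a=7.9597, h=4.2004
  candidates: C₊=(5.0322,3.3647) cross=51.430; C₋=(6.5375,-4.9001) cross=-51.430
  mode - wants cross < 0 → take C=(6.5375,-4.9001) (cross=-51.430)
ex = (C−B)/|BC| = (0.9537,-0.3007); ey = (0.3007,0.9537)
P = B + 1.04·ex + -2.35·ey = (-1.7607,-4.7480)

-1.76 -4.75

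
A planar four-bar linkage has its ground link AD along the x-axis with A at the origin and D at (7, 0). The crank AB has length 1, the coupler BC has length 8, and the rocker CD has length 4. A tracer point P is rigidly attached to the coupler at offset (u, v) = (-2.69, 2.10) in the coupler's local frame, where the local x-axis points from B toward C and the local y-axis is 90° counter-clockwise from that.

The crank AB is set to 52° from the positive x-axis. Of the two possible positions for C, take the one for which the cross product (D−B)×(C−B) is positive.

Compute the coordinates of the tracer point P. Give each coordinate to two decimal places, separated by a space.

A=(0,0), D=(7.00,0)
B = A + 1.00·(cos52°, sin52°) = (0.6157, 0.7880)
|BD| = 6.4328
circle(B,8.00) ∩ circle(D,4.00): a=6.9473, h=3.9668
  candidates: C₊=(7.9965,3.8739) cross=25.517; C₋=(7.0247,-3.9999) cross=-25.517
  mode + wants cross > 0 → take C=(7.9965,3.8739) (cross=25.517)
ex = (C−B)/|BC| = (0.9226,0.3857); ey = (-0.3857,0.9226)
P = B + -2.69·ex + 2.10·ey = (-2.6762,1.6879)

-2.68 1.69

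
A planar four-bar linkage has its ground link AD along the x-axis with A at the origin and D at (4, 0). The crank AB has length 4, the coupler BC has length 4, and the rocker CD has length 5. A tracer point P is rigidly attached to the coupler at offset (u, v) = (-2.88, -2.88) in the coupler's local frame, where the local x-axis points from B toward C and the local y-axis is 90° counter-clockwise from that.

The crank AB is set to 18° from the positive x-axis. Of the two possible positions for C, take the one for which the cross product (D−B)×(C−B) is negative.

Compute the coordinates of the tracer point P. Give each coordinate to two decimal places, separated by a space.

A=(0,0), D=(4.00,0)
B = A + 4.00·(cos18°, sin18°) = (3.8042, 1.2361)
|BD| = 1.2515
circle(B,4.00) ∩ circle(D,5.00): a=-2.9700, h=2.6794
  candidates: C₊=(5.9860,4.5887) cross=3.353; C₋=(0.6932,3.7504) cross=-3.353
  mode - wants cross < 0 → take C=(0.6932,3.7504) (cross=-3.353)
ex = (C−B)/|BC| = (-0.7777,0.6286); ey = (-0.6286,-0.7777)
P = B + -2.88·ex + -2.88·ey = (7.8544,1.6657)

7.85 1.67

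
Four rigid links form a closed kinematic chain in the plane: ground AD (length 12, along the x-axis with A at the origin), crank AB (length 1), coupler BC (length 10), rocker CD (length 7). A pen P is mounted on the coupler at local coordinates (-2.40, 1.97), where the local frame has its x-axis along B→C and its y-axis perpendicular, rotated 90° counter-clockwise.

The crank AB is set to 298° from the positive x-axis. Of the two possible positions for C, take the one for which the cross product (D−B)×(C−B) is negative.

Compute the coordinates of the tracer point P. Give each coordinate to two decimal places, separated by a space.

-0.49 2.07

A=(0,0), D=(12.00,0)
B = A + 1.00·(cos298°, sin298°) = (0.4695, -0.8829)
|BD| = 11.5643
circle(B,10.00) ∩ circle(D,7.00): a=7.9872, h=6.0170
  candidates: C₊=(7.9740,5.7263) cross=69.583; C₋=(8.8928,-6.2726) cross=-69.583
  mode - wants cross < 0 → take C=(8.8928,-6.2726) (cross=-69.583)
ex = (C−B)/|BC| = (0.8423,-0.5390); ey = (0.5390,0.8423)
P = B + -2.40·ex + 1.97·ey = (-0.4904,2.0700)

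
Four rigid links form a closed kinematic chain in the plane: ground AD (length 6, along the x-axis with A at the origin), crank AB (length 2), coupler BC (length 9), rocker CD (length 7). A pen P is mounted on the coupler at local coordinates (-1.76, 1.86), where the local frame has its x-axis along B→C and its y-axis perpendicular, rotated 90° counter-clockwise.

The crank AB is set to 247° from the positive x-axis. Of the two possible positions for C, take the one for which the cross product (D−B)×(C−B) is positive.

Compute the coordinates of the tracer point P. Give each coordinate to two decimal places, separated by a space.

-3.21 -2.66

A=(0,0), D=(6.00,0)
B = A + 2.00·(cos247°, sin247°) = (-0.7815, -1.8410)
|BD| = 7.0269
circle(B,9.00) ∩ circle(D,7.00): a=5.7904, h=6.8899
  candidates: C₊=(3.0016,6.3253) cross=48.415; C₋=(6.6118,-6.9732) cross=-48.415
  mode + wants cross > 0 → take C=(3.0016,6.3253) (cross=48.415)
ex = (C−B)/|BC| = (0.4203,0.9074); ey = (-0.9074,0.4203)
P = B + -1.76·ex + 1.86·ey = (-3.2090,-2.6561)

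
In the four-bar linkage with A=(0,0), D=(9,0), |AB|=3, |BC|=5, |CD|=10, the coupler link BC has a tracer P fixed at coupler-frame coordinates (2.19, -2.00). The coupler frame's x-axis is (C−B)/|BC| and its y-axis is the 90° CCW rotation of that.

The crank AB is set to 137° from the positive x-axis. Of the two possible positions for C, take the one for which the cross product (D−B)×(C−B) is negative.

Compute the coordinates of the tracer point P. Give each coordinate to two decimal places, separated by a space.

-3.41 -0.66

A=(0,0), D=(9.00,0)
B = A + 3.00·(cos137°, sin137°) = (-2.1941, 2.0460)
|BD| = 11.3795
circle(B,5.00) ∩ circle(D,10.00): a=2.3944, h=4.3894
  candidates: C₊=(0.9505,5.9334) cross=49.950; C₋=(-0.6279,-2.7024) cross=-49.950
  mode - wants cross < 0 → take C=(-0.6279,-2.7024) (cross=-49.950)
ex = (C−B)/|BC| = (0.3132,-0.9497); ey = (0.9497,0.3132)
P = B + 2.19·ex + -2.00·ey = (-3.4075,-0.6603)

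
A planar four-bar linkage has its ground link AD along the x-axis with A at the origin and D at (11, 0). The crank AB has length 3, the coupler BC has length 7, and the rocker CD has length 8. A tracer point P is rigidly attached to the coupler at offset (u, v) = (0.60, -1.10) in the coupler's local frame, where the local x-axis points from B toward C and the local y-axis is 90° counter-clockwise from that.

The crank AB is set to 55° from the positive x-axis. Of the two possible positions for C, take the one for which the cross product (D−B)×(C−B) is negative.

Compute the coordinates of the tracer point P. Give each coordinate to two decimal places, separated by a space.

0.90 1.51

A=(0,0), D=(11.00,0)
B = A + 3.00·(cos55°, sin55°) = (1.7207, 2.4575)
|BD| = 9.5992
circle(B,7.00) ∩ circle(D,8.00): a=4.0183, h=5.7318
  candidates: C₊=(7.0725,6.9695) cross=55.021; C₋=(4.1377,-4.1120) cross=-55.021
  mode - wants cross < 0 → take C=(4.1377,-4.1120) (cross=-55.021)
ex = (C−B)/|BC| = (0.3453,-0.9385); ey = (0.9385,0.3453)
P = B + 0.60·ex + -1.10·ey = (0.8955,1.5145)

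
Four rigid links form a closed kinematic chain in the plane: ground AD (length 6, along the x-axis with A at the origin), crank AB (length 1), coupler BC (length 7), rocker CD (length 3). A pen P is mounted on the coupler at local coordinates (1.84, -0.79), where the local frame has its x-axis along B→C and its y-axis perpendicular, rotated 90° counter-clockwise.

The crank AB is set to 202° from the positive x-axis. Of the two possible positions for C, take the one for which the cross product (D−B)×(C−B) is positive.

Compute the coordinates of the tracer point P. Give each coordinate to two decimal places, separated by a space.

1.07 -0.21

A=(0,0), D=(6.00,0)
B = A + 1.00·(cos202°, sin202°) = (-0.9272, -0.3746)
|BD| = 6.9373
circle(B,7.00) ∩ circle(D,3.00): a=6.3516, h=2.9423
  candidates: C₊=(5.2563,2.9064) cross=20.411; C₋=(5.5740,-2.9696) cross=-20.411
  mode + wants cross > 0 → take C=(5.2563,2.9064) (cross=20.411)
ex = (C−B)/|BC| = (0.8834,0.4687); ey = (-0.4687,0.8834)
P = B + 1.84·ex + -0.79·ey = (1.0685,-0.2100)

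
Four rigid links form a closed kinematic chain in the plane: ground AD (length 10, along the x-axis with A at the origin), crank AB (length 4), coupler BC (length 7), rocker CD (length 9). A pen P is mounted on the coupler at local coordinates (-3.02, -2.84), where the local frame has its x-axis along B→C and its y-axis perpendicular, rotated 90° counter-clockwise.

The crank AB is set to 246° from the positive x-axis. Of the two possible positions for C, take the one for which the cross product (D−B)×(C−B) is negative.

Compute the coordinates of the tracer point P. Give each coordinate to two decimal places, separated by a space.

-5.65 -4.64

A=(0,0), D=(10.00,0)
B = A + 4.00·(cos246°, sin246°) = (-1.6269, -3.6542)
|BD| = 12.1877
circle(B,7.00) ∩ circle(D,9.00): a=4.7810, h=5.1129
  candidates: C₊=(1.4011,2.6570) cross=62.314; C₋=(4.4671,-7.0984) cross=-62.314
  mode - wants cross < 0 → take C=(4.4671,-7.0984) (cross=-62.314)
ex = (C−B)/|BC| = (0.8706,-0.4920); ey = (0.4920,0.8706)
P = B + -3.02·ex + -2.84·ey = (-5.6535,-4.6407)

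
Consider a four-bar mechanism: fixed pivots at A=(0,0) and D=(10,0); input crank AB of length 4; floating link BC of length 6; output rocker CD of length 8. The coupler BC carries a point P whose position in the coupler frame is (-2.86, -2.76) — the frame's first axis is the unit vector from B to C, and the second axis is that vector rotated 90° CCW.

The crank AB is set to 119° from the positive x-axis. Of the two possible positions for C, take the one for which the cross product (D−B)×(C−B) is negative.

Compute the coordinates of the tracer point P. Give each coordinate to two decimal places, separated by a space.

A=(0,0), D=(10.00,0)
B = A + 4.00·(cos119°, sin119°) = (-1.9392, 3.4985)
|BD| = 12.4413
circle(B,6.00) ∩ circle(D,8.00): a=5.0953, h=3.1682
  candidates: C₊=(3.8414,5.1060) cross=39.416; C₋=(2.0596,-0.9747) cross=-39.416
  mode - wants cross < 0 → take C=(2.0596,-0.9747) (cross=-39.416)
ex = (C−B)/|BC| = (0.6665,-0.7455); ey = (0.7455,0.6665)
P = B + -2.86·ex + -2.76·ey = (-5.9030,3.7912)

-5.90 3.79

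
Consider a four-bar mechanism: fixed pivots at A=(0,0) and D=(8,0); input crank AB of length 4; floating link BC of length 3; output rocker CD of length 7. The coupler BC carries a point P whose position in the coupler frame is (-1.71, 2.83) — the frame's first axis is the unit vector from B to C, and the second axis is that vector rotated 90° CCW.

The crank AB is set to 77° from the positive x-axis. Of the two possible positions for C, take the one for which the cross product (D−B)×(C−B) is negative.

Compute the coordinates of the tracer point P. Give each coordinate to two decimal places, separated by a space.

3.64 5.75

A=(0,0), D=(8.00,0)
B = A + 4.00·(cos77°, sin77°) = (0.8998, 3.8975)
|BD| = 8.0996
circle(B,3.00) ∩ circle(D,7.00): a=1.5805, h=2.5499
  candidates: C₊=(3.5123,5.3722) cross=20.653; C₋=(1.0583,0.9017) cross=-20.653
  mode - wants cross < 0 → take C=(1.0583,0.9017) (cross=-20.653)
ex = (C−B)/|BC| = (0.0528,-0.9986); ey = (0.9986,0.0528)
P = B + -1.71·ex + 2.83·ey = (3.6355,5.7546)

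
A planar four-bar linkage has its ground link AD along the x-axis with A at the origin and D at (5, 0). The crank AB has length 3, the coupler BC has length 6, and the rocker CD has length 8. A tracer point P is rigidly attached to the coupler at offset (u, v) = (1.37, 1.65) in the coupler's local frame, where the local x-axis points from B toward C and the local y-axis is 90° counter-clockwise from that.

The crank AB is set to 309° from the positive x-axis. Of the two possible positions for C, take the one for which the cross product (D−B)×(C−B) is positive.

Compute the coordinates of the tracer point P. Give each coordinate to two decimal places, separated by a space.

-0.20 -2.82

A=(0,0), D=(5.00,0)
B = A + 3.00·(cos309°, sin309°) = (1.8880, -2.3314)
|BD| = 3.8885
circle(B,6.00) ∩ circle(D,8.00): a=-1.6561, h=5.7669
  candidates: C₊=(-2.8951,1.2910) cross=22.425; C₋=(4.0202,-7.9398) cross=-22.425
  mode + wants cross > 0 → take C=(-2.8951,1.2910) (cross=22.425)
ex = (C−B)/|BC| = (-0.7972,0.6037); ey = (-0.6037,-0.7972)
P = B + 1.37·ex + 1.65·ey = (-0.2003,-2.8197)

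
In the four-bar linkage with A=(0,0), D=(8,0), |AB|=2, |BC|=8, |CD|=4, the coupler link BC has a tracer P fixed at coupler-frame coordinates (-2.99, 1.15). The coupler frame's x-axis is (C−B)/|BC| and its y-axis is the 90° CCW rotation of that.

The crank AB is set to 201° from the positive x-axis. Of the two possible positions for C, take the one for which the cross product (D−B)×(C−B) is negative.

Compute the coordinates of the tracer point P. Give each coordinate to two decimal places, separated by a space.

-4.33 1.33

A=(0,0), D=(8.00,0)
B = A + 2.00·(cos201°, sin201°) = (-1.8672, -0.7167)
|BD| = 9.8932
circle(B,8.00) ∩ circle(D,4.00): a=7.3725, h=3.1058
  candidates: C₊=(5.2610,2.9151) cross=30.727; C₋=(5.7110,-3.2803) cross=-30.727
  mode - wants cross < 0 → take C=(5.7110,-3.2803) (cross=-30.727)
ex = (C−B)/|BC| = (0.9473,-0.3204); ey = (0.3204,0.9473)
P = B + -2.99·ex + 1.15·ey = (-4.3310,1.3308)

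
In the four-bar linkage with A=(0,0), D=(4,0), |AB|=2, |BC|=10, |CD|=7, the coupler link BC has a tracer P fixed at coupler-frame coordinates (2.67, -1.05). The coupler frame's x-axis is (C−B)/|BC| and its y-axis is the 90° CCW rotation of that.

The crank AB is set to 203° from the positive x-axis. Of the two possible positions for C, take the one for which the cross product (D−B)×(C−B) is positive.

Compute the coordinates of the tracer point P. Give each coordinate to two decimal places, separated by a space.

A=(0,0), D=(4.00,0)
B = A + 2.00·(cos203°, sin203°) = (-1.8410, -0.7815)
|BD| = 5.8931
circle(B,10.00) ∩ circle(D,7.00): a=7.2737, h=6.8625
  candidates: C₊=(4.4584,6.9850) cross=40.441; C₋=(6.2784,-6.6188) cross=-40.441
  mode + wants cross > 0 → take C=(4.4584,6.9850) (cross=40.441)
ex = (C−B)/|BC| = (0.6299,0.7766); ey = (-0.7766,0.6299)
P = B + 2.67·ex + -1.05·ey = (0.6564,0.6307)

0.66 0.63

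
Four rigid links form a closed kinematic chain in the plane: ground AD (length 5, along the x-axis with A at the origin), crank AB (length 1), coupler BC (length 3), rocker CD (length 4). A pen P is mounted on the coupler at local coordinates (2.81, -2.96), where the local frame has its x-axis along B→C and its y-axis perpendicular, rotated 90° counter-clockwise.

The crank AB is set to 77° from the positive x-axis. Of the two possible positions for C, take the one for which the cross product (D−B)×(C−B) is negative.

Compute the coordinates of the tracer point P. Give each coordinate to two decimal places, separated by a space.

A=(0,0), D=(5.00,0)
B = A + 1.00·(cos77°, sin77°) = (0.2250, 0.9744)
|BD| = 4.8734
circle(B,3.00) ∩ circle(D,4.00): a=1.7185, h=2.4590
  candidates: C₊=(2.4004,3.0401) cross=11.984; C₋=(1.4172,-1.7786) cross=-11.984
  mode - wants cross < 0 → take C=(1.4172,-1.7786) (cross=-11.984)
ex = (C−B)/|BC| = (0.3974,-0.9176); ey = (0.9176,0.3974)
P = B + 2.81·ex + -2.96·ey = (-1.3746,-2.7805)

-1.37 -2.78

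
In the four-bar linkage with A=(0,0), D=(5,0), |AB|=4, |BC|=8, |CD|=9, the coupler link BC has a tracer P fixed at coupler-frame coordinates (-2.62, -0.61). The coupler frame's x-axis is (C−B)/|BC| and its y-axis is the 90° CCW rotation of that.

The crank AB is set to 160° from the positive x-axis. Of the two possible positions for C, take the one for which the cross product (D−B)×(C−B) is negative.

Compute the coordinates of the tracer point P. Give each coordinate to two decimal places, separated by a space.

-5.10 3.70

A=(0,0), D=(5.00,0)
B = A + 4.00·(cos160°, sin160°) = (-3.7588, 1.3681)
|BD| = 8.8650
circle(B,8.00) ∩ circle(D,9.00): a=3.4737, h=7.2065
  candidates: C₊=(0.7854,7.9522) cross=63.885; C₋=(-1.4389,-6.2882) cross=-63.885
  mode - wants cross < 0 → take C=(-1.4389,-6.2882) (cross=-63.885)
ex = (C−B)/|BC| = (0.2900,-0.9570); ey = (0.9570,0.2900)
P = B + -2.62·ex + -0.61·ey = (-5.1023,3.6986)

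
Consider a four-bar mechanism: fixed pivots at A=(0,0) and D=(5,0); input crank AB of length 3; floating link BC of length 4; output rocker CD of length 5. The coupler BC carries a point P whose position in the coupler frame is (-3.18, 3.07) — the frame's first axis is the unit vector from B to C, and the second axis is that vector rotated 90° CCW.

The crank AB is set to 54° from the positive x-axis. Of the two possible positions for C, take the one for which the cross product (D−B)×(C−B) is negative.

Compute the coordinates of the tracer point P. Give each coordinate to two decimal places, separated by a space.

A=(0,0), D=(5.00,0)
B = A + 3.00·(cos54°, sin54°) = (1.7634, 2.4271)
|BD| = 4.0455
circle(B,4.00) ∩ circle(D,5.00): a=0.9104, h=3.8950
  candidates: C₊=(4.8285,4.9971) cross=15.757; C₋=(0.1550,-1.2354) cross=-15.757
  mode - wants cross < 0 → take C=(0.1550,-1.2354) (cross=-15.757)
ex = (C−B)/|BC| = (-0.4021,-0.9156); ey = (0.9156,-0.4021)
P = B + -3.18·ex + 3.07·ey = (5.8529,4.1043)

5.85 4.10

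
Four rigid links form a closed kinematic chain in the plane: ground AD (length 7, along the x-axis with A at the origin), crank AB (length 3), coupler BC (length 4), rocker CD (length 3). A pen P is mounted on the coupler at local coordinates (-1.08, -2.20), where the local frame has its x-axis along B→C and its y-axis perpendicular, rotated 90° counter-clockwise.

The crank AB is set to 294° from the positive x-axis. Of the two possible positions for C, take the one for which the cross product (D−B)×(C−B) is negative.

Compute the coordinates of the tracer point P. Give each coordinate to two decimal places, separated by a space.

0.33 -5.02

A=(0,0), D=(7.00,0)
B = A + 3.00·(cos294°, sin294°) = (1.2202, -2.7406)
|BD| = 6.3966
circle(B,4.00) ∩ circle(D,3.00): a=3.7455, h=1.4040
  candidates: C₊=(4.0029,0.1328) cross=8.981; C₋=(5.2061,-2.4045) cross=-8.981
  mode - wants cross < 0 → take C=(5.2061,-2.4045) (cross=-8.981)
ex = (C−B)/|BC| = (0.9965,0.0840); ey = (-0.0840,0.9965)
P = B + -1.08·ex + -2.20·ey = (0.3289,-5.0236)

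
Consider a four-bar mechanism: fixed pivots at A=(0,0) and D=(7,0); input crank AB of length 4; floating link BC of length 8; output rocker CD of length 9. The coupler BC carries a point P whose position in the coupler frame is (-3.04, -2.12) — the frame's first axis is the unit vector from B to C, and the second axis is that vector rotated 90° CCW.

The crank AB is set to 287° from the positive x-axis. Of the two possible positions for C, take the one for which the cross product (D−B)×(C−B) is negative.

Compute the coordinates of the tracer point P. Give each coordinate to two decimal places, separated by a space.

A=(0,0), D=(7.00,0)
B = A + 4.00·(cos287°, sin287°) = (1.1695, -3.8252)
|BD| = 6.9733
circle(B,8.00) ∩ circle(D,9.00): a=2.2677, h=7.6719
  candidates: C₊=(-1.1428,3.8333) cross=53.498; C₋=(7.2740,-8.9958) cross=-53.498
  mode - wants cross < 0 → take C=(7.2740,-8.9958) (cross=-53.498)
ex = (C−B)/|BC| = (0.7631,-0.6463); ey = (0.6463,0.7631)
P = B + -3.04·ex + -2.12·ey = (-2.5204,-3.4781)

-2.52 -3.48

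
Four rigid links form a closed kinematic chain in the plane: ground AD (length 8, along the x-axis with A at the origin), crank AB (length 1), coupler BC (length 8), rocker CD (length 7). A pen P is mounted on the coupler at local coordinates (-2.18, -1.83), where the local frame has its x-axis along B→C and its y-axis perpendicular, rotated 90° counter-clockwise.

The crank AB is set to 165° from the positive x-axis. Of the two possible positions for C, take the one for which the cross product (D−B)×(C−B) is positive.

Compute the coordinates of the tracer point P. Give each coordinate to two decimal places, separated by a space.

-1.13 -2.58

A=(0,0), D=(8.00,0)
B = A + 1.00·(cos165°, sin165°) = (-0.9659, 0.2588)
|BD| = 8.9697
circle(B,8.00) ∩ circle(D,7.00): a=5.3210, h=5.9739
  candidates: C₊=(4.5252,6.0767) cross=53.584; C₋=(4.1805,-5.8661) cross=-53.584
  mode + wants cross > 0 → take C=(4.5252,6.0767) (cross=53.584)
ex = (C−B)/|BC| = (0.6864,0.7272); ey = (-0.7272,0.6864)
P = B + -2.18·ex + -1.83·ey = (-1.1314,-2.5826)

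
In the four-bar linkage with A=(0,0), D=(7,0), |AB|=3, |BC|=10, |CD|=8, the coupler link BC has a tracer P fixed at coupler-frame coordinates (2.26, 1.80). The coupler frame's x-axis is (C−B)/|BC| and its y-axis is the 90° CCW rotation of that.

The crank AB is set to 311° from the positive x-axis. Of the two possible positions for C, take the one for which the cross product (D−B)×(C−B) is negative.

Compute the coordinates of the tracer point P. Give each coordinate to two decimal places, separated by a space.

A=(0,0), D=(7.00,0)
B = A + 3.00·(cos311°, sin311°) = (1.9682, -2.2641)
|BD| = 5.5177
circle(B,10.00) ∩ circle(D,8.00): a=6.0211, h=7.9842
  candidates: C₊=(4.1828,7.4876) cross=44.055; C₋=(10.7352,-7.0745) cross=-44.055
  mode - wants cross < 0 → take C=(10.7352,-7.0745) (cross=-44.055)
ex = (C−B)/|BC| = (0.8767,-0.4810); ey = (0.4810,0.8767)
P = B + 2.26·ex + 1.80·ey = (4.8154,-1.7732)

4.82 -1.77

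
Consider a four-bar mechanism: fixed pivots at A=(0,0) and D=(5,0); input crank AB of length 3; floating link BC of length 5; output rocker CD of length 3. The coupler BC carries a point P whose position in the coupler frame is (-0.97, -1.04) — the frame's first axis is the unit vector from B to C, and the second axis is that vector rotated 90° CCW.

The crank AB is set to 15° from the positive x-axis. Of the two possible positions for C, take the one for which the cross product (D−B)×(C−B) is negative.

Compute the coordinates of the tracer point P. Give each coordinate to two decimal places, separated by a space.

A=(0,0), D=(5.00,0)
B = A + 3.00·(cos15°, sin15°) = (2.8978, 0.7765)
|BD| = 2.2410
circle(B,5.00) ∩ circle(D,3.00): a=4.6903, h=1.7324
  candidates: C₊=(7.8978,0.7765) cross=3.882; C₋=(6.6973,-2.4737) cross=-3.882
  mode - wants cross < 0 → take C=(6.6973,-2.4737) (cross=-3.882)
ex = (C−B)/|BC| = (0.7599,-0.6500); ey = (0.6500,0.7599)
P = B + -0.97·ex + -1.04·ey = (1.4846,0.6167)

1.48 0.62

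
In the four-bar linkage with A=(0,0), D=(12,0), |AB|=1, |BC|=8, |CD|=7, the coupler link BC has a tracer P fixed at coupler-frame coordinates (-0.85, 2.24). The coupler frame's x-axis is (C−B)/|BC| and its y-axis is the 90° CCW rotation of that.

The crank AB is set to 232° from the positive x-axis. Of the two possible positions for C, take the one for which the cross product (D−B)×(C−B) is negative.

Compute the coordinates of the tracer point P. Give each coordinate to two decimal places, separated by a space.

A=(0,0), D=(12.00,0)
B = A + 1.00·(cos232°, sin232°) = (-0.6157, -0.7880)
|BD| = 12.6402
circle(B,8.00) ∩ circle(D,7.00): a=6.9135, h=4.0254
  candidates: C₊=(6.0334,3.6606) cross=50.882; C₋=(6.5353,-4.3746) cross=-50.882
  mode - wants cross < 0 → take C=(6.5353,-4.3746) (cross=-50.882)
ex = (C−B)/|BC| = (0.8939,-0.4483); ey = (0.4483,0.8939)
P = B + -0.85·ex + 2.24·ey = (-0.3712,1.5953)

-0.37 1.60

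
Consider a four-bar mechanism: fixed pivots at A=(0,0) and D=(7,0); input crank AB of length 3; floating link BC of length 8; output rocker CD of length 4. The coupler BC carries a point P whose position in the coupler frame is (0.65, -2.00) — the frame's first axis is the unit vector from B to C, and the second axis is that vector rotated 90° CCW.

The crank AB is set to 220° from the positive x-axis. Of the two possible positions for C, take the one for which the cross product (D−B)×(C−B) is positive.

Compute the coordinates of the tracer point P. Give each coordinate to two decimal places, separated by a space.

-0.59 -3.16

A=(0,0), D=(7.00,0)
B = A + 3.00·(cos220°, sin220°) = (-2.2981, -1.9284)
|BD| = 9.4960
circle(B,8.00) ∩ circle(D,4.00): a=7.2754, h=3.3270
  candidates: C₊=(4.1500,2.8067) cross=31.593; C₋=(5.5013,-3.7086) cross=-31.593
  mode + wants cross > 0 → take C=(4.1500,2.8067) (cross=31.593)
ex = (C−B)/|BC| = (0.8060,0.5919); ey = (-0.5919,0.8060)
P = B + 0.65·ex + -2.00·ey = (-0.5904,-3.1557)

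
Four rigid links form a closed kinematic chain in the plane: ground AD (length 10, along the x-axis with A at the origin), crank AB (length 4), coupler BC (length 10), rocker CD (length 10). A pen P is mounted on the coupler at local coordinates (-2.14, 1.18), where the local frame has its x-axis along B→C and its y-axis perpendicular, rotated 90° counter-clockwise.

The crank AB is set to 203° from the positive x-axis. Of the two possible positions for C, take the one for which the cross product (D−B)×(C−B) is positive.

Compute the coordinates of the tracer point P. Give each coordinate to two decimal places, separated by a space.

-5.91 -2.56

A=(0,0), D=(10.00,0)
B = A + 4.00·(cos203°, sin203°) = (-3.6820, -1.5629)
|BD| = 13.7710
circle(B,10.00) ∩ circle(D,10.00): a=6.8855, h=7.2519
  candidates: C₊=(2.3359,6.4236) cross=99.866; C₋=(3.9820,-7.9865) cross=-99.866
  mode + wants cross > 0 → take C=(2.3359,6.4236) (cross=99.866)
ex = (C−B)/|BC| = (0.6018,0.7986); ey = (-0.7986,0.6018)
P = B + -2.14·ex + 1.18·ey = (-5.9123,-2.5619)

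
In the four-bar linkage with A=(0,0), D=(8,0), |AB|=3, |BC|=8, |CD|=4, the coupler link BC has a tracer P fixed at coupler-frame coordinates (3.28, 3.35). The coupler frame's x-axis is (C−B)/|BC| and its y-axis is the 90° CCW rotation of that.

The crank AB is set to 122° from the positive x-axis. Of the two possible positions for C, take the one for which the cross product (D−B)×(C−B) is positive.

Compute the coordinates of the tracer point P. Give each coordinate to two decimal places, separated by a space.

1.20 6.31

A=(0,0), D=(8.00,0)
B = A + 3.00·(cos122°, sin122°) = (-1.5898, 2.5441)
|BD| = 9.9215
circle(B,8.00) ∩ circle(D,4.00): a=7.3797, h=3.0886
  candidates: C₊=(6.3352,3.6371) cross=30.644; C₋=(4.7512,-2.3336) cross=-30.644
  mode + wants cross > 0 → take C=(6.3352,3.6371) (cross=30.644)
ex = (C−B)/|BC| = (0.9906,0.1366); ey = (-0.1366,0.9906)
P = B + 3.28·ex + 3.35·ey = (1.2018,6.3108)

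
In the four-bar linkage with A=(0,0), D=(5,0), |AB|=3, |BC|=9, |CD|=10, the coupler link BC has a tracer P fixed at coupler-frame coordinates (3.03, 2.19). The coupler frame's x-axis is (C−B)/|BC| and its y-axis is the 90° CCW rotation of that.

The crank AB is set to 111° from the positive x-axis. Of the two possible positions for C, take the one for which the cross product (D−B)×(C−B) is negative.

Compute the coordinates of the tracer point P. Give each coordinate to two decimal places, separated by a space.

0.41 -0.63

A=(0,0), D=(5.00,0)
B = A + 3.00·(cos111°, sin111°) = (-1.0751, 2.8007)
|BD| = 6.6896
circle(B,9.00) ∩ circle(D,10.00): a=1.9247, h=8.7918
  candidates: C₊=(4.3536,9.9791) cross=58.814; C₋=(-3.0081,-5.9892) cross=-58.814
  mode - wants cross < 0 → take C=(-3.0081,-5.9892) (cross=-58.814)
ex = (C−B)/|BC| = (-0.2148,-0.9767); ey = (0.9767,-0.2148)
P = B + 3.03·ex + 2.19·ey = (0.4130,-0.6289)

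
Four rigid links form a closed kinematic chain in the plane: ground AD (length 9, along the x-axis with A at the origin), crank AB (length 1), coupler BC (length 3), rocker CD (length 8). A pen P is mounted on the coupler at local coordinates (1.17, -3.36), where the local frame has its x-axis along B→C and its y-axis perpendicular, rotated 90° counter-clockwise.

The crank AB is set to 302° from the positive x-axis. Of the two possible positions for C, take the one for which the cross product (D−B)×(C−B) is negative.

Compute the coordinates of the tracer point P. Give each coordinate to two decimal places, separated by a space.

-1.99 -3.36

A=(0,0), D=(9.00,0)
B = A + 1.00·(cos302°, sin302°) = (0.5299, -0.8480)
|BD| = 8.5124
circle(B,3.00) ∩ circle(D,8.00): a=1.0256, h=2.8192
  candidates: C₊=(1.2696,2.0593) cross=23.998; C₋=(1.8313,-3.5511) cross=-23.998
  mode - wants cross < 0 → take C=(1.8313,-3.5511) (cross=-23.998)
ex = (C−B)/|BC| = (0.4338,-0.9010); ey = (0.9010,0.4338)
P = B + 1.17·ex + -3.36·ey = (-1.9899,-3.3598)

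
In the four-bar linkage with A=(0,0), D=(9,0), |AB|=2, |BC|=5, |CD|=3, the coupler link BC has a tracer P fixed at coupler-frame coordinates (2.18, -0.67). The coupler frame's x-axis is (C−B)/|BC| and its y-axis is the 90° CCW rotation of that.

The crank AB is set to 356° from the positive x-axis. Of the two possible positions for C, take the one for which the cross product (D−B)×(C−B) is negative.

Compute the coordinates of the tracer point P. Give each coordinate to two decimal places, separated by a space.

3.80 -1.53

A=(0,0), D=(9.00,0)
B = A + 2.00·(cos356°, sin356°) = (1.9951, -0.1395)
|BD| = 7.0063
circle(B,5.00) ∩ circle(D,3.00): a=4.6450, h=1.8505
  candidates: C₊=(6.6023,1.8031) cross=12.965; C₋=(6.6760,-1.8971) cross=-12.965
  mode - wants cross < 0 → take C=(6.6760,-1.8971) (cross=-12.965)
ex = (C−B)/|BC| = (0.9362,-0.3515); ey = (0.3515,0.9362)
P = B + 2.18·ex + -0.67·ey = (3.8005,-1.5331)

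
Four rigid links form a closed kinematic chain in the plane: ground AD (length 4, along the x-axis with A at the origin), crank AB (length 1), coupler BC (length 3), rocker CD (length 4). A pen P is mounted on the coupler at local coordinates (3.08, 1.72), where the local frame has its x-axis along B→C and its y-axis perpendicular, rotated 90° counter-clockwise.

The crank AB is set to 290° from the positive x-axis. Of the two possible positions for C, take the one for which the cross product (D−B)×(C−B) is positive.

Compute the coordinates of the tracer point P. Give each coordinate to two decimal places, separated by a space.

-1.14 2.26

A=(0,0), D=(4.00,0)
B = A + 1.00·(cos290°, sin290°) = (0.3420, -0.9397)
|BD| = 3.7767
circle(B,3.00) ∩ circle(D,4.00): a=0.9617, h=2.8417
  candidates: C₊=(0.5664,2.0519) cross=10.732; C₋=(1.9805,-3.4528) cross=-10.732
  mode + wants cross > 0 → take C=(0.5664,2.0519) (cross=10.732)
ex = (C−B)/|BC| = (0.0748,0.9972); ey = (-0.9972,0.0748)
P = B + 3.08·ex + 1.72·ey = (-1.1428,2.2603)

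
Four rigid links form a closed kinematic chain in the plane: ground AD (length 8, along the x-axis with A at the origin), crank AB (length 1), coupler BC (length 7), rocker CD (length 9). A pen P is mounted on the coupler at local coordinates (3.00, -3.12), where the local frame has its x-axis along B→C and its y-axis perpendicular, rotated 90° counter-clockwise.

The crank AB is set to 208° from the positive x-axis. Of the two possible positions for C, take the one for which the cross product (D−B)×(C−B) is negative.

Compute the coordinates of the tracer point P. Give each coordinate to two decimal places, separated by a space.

A=(0,0), D=(8.00,0)
B = A + 1.00·(cos208°, sin208°) = (-0.8829, -0.4695)
|BD| = 8.8953
circle(B,7.00) ∩ circle(D,9.00): a=2.6490, h=6.4794
  candidates: C₊=(1.4204,6.1407) cross=57.637; C₋=(2.1043,-6.8001) cross=-57.637
  mode - wants cross < 0 → take C=(2.1043,-6.8001) (cross=-57.637)
ex = (C−B)/|BC| = (0.4268,-0.9044); ey = (0.9044,0.4268)
P = B + 3.00·ex + -3.12·ey = (-2.4243,-4.5140)

-2.42 -4.51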